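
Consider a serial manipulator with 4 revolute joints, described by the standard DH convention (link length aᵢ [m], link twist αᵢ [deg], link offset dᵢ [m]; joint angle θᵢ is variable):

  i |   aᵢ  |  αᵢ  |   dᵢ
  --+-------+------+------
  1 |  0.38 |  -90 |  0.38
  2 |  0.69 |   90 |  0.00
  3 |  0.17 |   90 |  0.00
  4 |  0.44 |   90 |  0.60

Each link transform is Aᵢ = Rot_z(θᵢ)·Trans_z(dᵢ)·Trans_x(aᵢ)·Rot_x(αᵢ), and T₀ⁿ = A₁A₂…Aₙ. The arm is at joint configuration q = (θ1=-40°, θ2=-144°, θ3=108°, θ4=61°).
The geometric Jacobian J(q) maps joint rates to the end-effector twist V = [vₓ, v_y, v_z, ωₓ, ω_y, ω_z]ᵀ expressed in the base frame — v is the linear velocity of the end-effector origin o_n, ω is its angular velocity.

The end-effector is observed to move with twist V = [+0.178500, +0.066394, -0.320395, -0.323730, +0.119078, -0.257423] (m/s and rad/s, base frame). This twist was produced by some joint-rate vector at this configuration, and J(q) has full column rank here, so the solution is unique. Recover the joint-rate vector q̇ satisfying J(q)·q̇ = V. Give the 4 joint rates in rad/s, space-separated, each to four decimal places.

-0.1570 -0.1830 0.2720 0.2140

o_n = [-0.2365, 0.9164, 0.7400]
J₁: ẑ×o_n = [-0.9164, -0.2365, 0.0000], ω = ẑ
J2: z=[0.6428, 0.7660, 0.0000] o=[0.2911, -0.2443, 0.3800] → [0.2758, -0.2314, 1.1502, 0.6428, 0.7660, 0.0000]
J3: z=[-0.4503, 0.3778, -0.8090] o=[-0.1365, 0.1146, 0.7856] → [0.6315, 0.0604, -0.3233, -0.4503, 0.3778, -0.8090]
J4: z=[-0.3908, 0.7313, 0.5590] o=[-0.0000, 0.2111, 0.7547] → [-0.4050, -0.1379, -0.1027, -0.3908, 0.7313, 0.5590]
q̇ = J⁺·V = [-0.1570, -0.1830, 0.2720, 0.2140]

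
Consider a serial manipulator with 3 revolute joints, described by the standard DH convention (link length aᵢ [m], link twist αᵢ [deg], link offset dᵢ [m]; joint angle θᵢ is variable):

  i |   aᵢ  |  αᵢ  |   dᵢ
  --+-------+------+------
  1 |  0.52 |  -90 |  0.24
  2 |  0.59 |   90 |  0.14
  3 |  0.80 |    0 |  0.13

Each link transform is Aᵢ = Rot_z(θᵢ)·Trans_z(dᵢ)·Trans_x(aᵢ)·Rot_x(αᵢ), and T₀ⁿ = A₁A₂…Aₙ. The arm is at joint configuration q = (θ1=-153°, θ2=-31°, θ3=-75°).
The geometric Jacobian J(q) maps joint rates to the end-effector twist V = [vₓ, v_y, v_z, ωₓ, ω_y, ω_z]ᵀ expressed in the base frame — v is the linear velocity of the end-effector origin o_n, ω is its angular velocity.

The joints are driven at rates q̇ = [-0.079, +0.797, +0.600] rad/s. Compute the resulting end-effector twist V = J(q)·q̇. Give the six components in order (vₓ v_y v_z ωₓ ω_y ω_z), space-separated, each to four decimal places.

o_n = [-1.2997, 0.0479, 0.7619]
J₁: ẑ×o_n = [-0.0479, -1.2997, 0.0000], ω = ẑ
J2: z=[0.4540, -0.8910, 0.0000] o=[-0.4633, -0.2361, 0.2400] → [-0.4651, -0.2370, -0.6163, 0.4540, -0.8910, 0.0000]
J3: z=[0.4589, 0.2338, 0.8572] o=[-0.8504, -0.5904, 0.5439] → [-0.4962, -0.4852, 0.3980, 0.4589, 0.2338, 0.8572]
V = J·q̇ = [-0.6646, -0.3773, -0.2524, 0.6372, -0.5698, 0.4353]

-0.6646 -0.3773 -0.2524 0.6372 -0.5698 0.4353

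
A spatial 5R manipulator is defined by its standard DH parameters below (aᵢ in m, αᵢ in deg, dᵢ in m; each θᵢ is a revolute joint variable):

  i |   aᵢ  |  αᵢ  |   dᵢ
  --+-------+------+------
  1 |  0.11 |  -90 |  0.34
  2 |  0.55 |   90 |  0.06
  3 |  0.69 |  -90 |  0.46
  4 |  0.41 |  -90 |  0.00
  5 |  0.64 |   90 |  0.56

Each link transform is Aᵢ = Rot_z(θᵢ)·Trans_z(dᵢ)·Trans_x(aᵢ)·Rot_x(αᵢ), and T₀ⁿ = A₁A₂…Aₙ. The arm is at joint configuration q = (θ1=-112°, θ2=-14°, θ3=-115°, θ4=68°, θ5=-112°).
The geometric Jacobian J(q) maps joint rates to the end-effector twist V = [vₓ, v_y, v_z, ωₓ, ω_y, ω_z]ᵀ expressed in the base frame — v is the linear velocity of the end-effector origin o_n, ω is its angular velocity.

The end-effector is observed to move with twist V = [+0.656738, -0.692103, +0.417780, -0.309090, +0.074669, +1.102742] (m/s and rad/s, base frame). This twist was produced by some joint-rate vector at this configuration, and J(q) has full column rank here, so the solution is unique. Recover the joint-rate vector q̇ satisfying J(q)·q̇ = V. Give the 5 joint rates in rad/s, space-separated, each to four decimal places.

o_n = [-0.7662, -0.8196, 0.6688]
J₁: ẑ×o_n = [0.8196, -0.7662, 0.0000], ω = ẑ
J2: z=[0.9272, -0.3746, 0.0000] o=[-0.0412, -0.1020, 0.3400] → [-0.1232, -0.3049, -0.9370, 0.9272, -0.3746, 0.0000]
J3: z=[0.0906, 0.2243, 0.9703] o=[-0.1855, -0.6193, 0.4731] → [0.2383, -0.5812, 0.1121, 0.0906, 0.2243, 0.9703]
J4: z=[-0.7213, -0.6570, 0.2193] o=[-0.6176, -0.0195, 0.8488] → [0.2937, -0.1624, 0.4795, -0.7213, -0.6570, 0.2193]
J5: z=[0.6027, -0.7513, -0.2687] o=[-0.7575, 0.0058, 0.4643] → [-0.3754, -0.1209, -0.5040, 0.6027, -0.7513, -0.2687]
q̇ = J⁺·V = [0.6560, -0.4610, 0.5020, 0.0770, 0.2130]

0.6560 -0.4610 0.5020 0.0770 0.2130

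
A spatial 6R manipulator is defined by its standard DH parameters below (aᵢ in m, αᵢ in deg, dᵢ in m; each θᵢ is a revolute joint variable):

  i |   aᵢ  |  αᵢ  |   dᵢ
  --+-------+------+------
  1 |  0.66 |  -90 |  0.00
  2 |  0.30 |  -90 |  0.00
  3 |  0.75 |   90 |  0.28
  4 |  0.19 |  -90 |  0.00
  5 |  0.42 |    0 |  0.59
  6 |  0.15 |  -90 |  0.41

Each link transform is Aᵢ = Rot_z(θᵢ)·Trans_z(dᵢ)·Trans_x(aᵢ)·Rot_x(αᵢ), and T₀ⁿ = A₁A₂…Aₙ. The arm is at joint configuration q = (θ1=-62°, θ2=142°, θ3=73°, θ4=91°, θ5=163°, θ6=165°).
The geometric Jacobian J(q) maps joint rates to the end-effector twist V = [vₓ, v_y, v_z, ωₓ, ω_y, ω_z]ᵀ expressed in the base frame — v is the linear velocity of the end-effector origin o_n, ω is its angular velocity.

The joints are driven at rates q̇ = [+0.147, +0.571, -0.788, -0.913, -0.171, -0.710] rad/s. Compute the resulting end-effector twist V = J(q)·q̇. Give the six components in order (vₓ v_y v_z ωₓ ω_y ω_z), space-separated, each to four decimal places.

o_n = [0.3881, -0.2510, 0.0259]
J₁: ẑ×o_n = [0.2510, 0.3881, -0.0000], ω = ẑ
J2: z=[0.8829, 0.4695, 0.0000] o=[0.3099, -0.5827, 0.0000] → [0.0121, -0.0228, 0.2562, 0.8829, 0.4695, 0.0000]
J3: z=[-0.2890, 0.5436, 0.7880] o=[0.1989, -0.3740, -0.1847] → [0.0175, 0.2100, -0.1384, -0.2890, 0.5436, 0.7880]
J4: z=[-0.0956, 0.8026, -0.5888] o=[-0.5965, -0.4060, -0.0991] → [0.1915, -0.5677, -0.8051, -0.0956, 0.8026, -0.5888]
J5: z=[0.9574, 0.2360, 0.1662] o=[-0.6482, -0.3019, 0.0512] → [-0.0145, 0.1966, -0.1958, 0.9574, 0.2360, 0.1662]
J6: z=[0.9574, 0.2360, 0.1662] o=[0.0378, -0.4812, -0.0961] → [-0.0095, -0.0586, 0.1378, 0.9574, 0.2360, 0.1662]
V = J·q̇ = [-0.1356, 0.4048, 0.9261, -0.0243, -1.1010, -0.0829]

-0.1356 0.4048 0.9261 -0.0243 -1.1010 -0.0829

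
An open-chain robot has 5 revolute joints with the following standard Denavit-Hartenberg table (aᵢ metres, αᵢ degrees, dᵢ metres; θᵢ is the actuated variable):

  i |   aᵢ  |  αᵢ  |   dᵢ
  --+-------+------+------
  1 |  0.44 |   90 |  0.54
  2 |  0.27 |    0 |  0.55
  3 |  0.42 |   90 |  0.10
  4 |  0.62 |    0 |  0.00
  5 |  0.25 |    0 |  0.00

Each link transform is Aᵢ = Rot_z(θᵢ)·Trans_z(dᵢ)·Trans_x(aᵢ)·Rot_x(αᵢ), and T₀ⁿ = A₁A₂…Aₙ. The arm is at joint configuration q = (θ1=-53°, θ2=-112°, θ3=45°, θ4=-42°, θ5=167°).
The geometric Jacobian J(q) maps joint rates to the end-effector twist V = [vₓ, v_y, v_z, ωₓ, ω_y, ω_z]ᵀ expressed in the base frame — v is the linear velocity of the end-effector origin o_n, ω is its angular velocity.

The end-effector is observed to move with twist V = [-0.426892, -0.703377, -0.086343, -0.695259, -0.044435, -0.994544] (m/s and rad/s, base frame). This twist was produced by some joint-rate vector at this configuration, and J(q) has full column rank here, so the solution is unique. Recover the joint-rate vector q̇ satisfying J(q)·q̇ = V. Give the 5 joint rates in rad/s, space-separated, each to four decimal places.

-0.8320 0.8100 -0.2280 0.6560 -0.2400

o_n = [0.0260, -0.7655, -0.3891]
J₁: ẑ×o_n = [0.7655, 0.0260, -0.0000], ω = ẑ
J2: z=[-0.7986, -0.6018, 0.0000] o=[0.2648, -0.3514, 0.5400] → [0.5591, -0.7420, 0.1870, -0.7986, -0.6018, 0.0000]
J3: z=[-0.7986, -0.6018, 0.0000] o=[-0.2353, -0.6016, 0.2897] → [0.4085, -0.5421, 0.2881, -0.7986, -0.6018, 0.0000]
J4: z=[-0.5540, 0.7351, -0.3907] o=[-0.2164, -0.7929, -0.0970] → [-0.2041, -0.2565, -0.1934, -0.5540, 0.7351, -0.3907]
J5: z=[-0.5540, 0.7351, -0.3907] o=[0.2232, -0.6870, -0.5211] → [0.0664, 0.1502, 0.1885, -0.5540, 0.7351, -0.3907]
q̇ = J⁺·V = [-0.8320, 0.8100, -0.2280, 0.6560, -0.2400]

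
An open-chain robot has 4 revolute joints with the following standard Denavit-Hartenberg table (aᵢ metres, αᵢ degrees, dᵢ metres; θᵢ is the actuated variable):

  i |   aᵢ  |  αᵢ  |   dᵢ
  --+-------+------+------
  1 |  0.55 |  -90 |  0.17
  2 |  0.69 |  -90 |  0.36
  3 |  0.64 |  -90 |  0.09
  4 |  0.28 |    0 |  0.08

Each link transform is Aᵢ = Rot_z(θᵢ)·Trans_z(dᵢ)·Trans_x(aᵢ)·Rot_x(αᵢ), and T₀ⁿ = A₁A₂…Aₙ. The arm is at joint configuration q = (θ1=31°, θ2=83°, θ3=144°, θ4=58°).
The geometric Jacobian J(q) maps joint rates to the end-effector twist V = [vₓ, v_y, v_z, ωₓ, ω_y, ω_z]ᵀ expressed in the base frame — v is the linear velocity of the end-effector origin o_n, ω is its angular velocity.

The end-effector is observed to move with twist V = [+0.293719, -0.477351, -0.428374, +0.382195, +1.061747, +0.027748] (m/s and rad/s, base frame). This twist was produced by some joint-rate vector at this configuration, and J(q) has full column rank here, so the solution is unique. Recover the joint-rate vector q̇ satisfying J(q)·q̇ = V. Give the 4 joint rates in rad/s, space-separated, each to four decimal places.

o_n = [0.6174, 0.3258, 0.1828]
J₁: ẑ×o_n = [-0.3258, 0.6174, 0.0000], ω = ẑ
J2: z=[-0.5150, 0.8572, 0.0000] o=[0.4714, 0.2833, 0.1700] → [0.0110, 0.0066, -0.1470, -0.5150, 0.8572, 0.0000]
J3: z=[-0.8508, -0.5112, -0.1219] o=[0.3581, 0.6352, -0.5149] → [-0.3944, 0.5620, 0.3957, -0.8508, -0.5112, -0.1219]
J4: z=[-0.4781, 0.6566, 0.5834] o=[0.4212, 0.2342, -0.0119] → [0.0744, 0.2075, -0.1726, -0.4781, 0.6566, 0.5834]
q̇ = J⁺·V = [0.1010, 0.9600, -0.8590, -0.3050]

0.1010 0.9600 -0.8590 -0.3050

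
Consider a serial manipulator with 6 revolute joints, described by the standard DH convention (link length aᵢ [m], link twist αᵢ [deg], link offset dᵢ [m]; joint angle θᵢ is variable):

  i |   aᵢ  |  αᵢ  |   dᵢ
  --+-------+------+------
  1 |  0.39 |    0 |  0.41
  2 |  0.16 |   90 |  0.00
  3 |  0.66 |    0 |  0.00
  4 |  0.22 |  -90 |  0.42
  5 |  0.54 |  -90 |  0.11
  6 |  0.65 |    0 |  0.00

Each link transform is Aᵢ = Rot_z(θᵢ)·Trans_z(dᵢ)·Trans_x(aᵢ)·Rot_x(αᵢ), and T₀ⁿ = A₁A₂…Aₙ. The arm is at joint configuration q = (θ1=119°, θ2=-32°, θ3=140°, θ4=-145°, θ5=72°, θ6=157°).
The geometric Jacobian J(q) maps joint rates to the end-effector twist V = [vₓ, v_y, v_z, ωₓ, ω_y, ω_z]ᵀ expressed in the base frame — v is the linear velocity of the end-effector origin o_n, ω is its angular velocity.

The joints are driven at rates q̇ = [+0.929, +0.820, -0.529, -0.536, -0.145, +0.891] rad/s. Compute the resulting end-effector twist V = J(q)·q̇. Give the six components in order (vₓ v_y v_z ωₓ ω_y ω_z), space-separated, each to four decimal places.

o_n = [0.2775, 0.1595, 0.6732]
J₁: ẑ×o_n = [-0.1595, 0.2775, 0.0000], ω = ẑ
J2: z=[0.0000, 0.0000, 1.0000] o=[-0.1891, 0.3411, 0.4100] → [0.1816, 0.4666, -0.0000, 0.0000, 0.0000, 1.0000]
J3: z=[0.9986, -0.0523, 0.0000] o=[-0.1807, 0.5009, 0.4100] → [-0.0138, -0.2628, -0.3169, 0.9986, -0.0523, 0.0000]
J4: z=[0.9986, -0.0523, 0.0000] o=[-0.2072, -0.0040, 0.8342] → [0.0084, 0.1608, 0.1887, 0.9986, -0.0523, 0.0000]
J5: z=[0.0046, 0.0870, 0.9962] o=[0.2237, 0.1929, 0.8151] → [0.0209, 0.0542, -0.0048, 0.0046, 0.0870, 0.9962]
J6: z=[-0.3582, -0.9300, 0.0829] o=[-0.2799, 0.3953, 0.9101] → [0.2399, -0.0386, 0.6029, -0.3582, -0.9300, 0.0829]
V = J·q̇ = [0.2142, 0.6510, 0.6044, -1.3833, -0.7855, 1.6784]

0.2142 0.6510 0.6044 -1.3833 -0.7855 1.6784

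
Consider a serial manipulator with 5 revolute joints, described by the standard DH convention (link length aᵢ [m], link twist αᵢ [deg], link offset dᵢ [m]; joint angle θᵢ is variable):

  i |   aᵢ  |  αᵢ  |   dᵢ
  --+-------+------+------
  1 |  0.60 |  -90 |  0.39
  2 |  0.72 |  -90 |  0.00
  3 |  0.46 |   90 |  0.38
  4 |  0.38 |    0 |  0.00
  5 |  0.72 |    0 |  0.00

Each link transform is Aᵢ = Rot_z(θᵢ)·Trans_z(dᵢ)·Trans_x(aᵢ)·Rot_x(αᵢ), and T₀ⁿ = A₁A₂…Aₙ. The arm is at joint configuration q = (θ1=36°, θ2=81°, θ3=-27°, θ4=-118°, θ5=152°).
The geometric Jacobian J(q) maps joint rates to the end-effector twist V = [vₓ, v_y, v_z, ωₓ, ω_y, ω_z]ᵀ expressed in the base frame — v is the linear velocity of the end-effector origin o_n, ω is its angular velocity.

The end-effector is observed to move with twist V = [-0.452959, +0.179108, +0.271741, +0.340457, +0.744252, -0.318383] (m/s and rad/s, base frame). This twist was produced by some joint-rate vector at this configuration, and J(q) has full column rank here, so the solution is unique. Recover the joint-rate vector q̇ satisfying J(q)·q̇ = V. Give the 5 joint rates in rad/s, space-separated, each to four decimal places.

-0.5030 0.2630 -0.7330 0.4190 -0.2630

o_n = [0.0839, 0.5540, -1.1642]
J₁: ẑ×o_n = [-0.5540, 0.0839, 0.0000], ω = ẑ
J2: z=[-0.5878, 0.8090, 0.0000] o=[0.4854, 0.3527, 0.3900] → [-1.2574, -0.9135, 0.2065, -0.5878, 0.8090, 0.0000]
J3: z=[-0.7991, -0.5805, -0.1564] o=[0.5765, 0.4189, -0.3211] → [0.5106, -0.5966, -0.3939, -0.7991, -0.5805, -0.1564]
J4: z=[-0.5812, 0.6791, 0.4484] o=[0.2020, 0.4049, -0.7854] → [-0.3241, -0.2731, -0.0064, -0.5812, 0.6791, 0.4484]
J5: z=[-0.5812, 0.6791, 0.4484] o=[0.4976, 0.5196, -0.5759] → [-0.4149, -0.5274, 0.2609, -0.5812, 0.6791, 0.4484]
q̇ = J⁺·V = [-0.5030, 0.2630, -0.7330, 0.4190, -0.2630]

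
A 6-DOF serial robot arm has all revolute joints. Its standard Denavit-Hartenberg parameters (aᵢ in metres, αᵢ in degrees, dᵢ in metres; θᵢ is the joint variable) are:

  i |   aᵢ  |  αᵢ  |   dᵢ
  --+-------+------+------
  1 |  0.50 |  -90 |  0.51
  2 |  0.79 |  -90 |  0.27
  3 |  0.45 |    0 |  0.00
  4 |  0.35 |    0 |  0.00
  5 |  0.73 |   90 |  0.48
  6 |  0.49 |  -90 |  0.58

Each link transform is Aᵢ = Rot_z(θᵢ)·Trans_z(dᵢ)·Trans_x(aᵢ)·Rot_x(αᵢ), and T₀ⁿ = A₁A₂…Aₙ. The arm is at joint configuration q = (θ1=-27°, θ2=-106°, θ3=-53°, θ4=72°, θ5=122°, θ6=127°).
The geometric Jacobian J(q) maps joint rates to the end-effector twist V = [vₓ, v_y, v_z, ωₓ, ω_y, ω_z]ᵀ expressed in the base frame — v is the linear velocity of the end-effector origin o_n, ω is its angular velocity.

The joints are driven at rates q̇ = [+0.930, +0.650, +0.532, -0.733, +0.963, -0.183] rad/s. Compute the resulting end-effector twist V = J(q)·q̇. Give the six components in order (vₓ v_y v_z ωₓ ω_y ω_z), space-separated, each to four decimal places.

o_n = [0.7484, -0.6161, 2.1138]
J₁: ẑ×o_n = [0.6161, 0.7484, -0.0000], ω = ẑ
J2: z=[0.4540, 0.8910, 0.0000] o=[0.4455, -0.2270, 0.5100] → [1.4290, -0.7281, -0.4466, 0.4540, 0.8910, 0.0000]
J3: z=[0.8565, -0.4364, 0.2756] o=[0.3741, 0.1124, 1.2694] → [-0.1677, -0.6201, -0.4606, 0.8565, -0.4364, 0.2756]
J4: z=[0.8565, -0.4364, 0.2756] o=[0.4707, 0.4665, 1.5297] → [0.0435, -0.4237, -0.8060, 0.8565, -0.4364, 0.2756]
J5: z=[0.8565, -0.4364, 0.2756] o=[0.3377, 0.4064, 1.8478] → [0.1658, -0.1146, -0.6965, 0.8565, -0.4364, 0.2756]
J6: z=[-0.5074, -0.6137, 0.6049] o=[0.6796, -0.2834, 1.4348] → [-0.2155, 0.3862, 0.2111, -0.5074, -0.6137, 0.6049]
V = J·q̇ = [1.5797, 0.0225, -0.6538, 1.0406, 0.3589, 1.0293]

1.5797 0.0225 -0.6538 1.0406 0.3589 1.0293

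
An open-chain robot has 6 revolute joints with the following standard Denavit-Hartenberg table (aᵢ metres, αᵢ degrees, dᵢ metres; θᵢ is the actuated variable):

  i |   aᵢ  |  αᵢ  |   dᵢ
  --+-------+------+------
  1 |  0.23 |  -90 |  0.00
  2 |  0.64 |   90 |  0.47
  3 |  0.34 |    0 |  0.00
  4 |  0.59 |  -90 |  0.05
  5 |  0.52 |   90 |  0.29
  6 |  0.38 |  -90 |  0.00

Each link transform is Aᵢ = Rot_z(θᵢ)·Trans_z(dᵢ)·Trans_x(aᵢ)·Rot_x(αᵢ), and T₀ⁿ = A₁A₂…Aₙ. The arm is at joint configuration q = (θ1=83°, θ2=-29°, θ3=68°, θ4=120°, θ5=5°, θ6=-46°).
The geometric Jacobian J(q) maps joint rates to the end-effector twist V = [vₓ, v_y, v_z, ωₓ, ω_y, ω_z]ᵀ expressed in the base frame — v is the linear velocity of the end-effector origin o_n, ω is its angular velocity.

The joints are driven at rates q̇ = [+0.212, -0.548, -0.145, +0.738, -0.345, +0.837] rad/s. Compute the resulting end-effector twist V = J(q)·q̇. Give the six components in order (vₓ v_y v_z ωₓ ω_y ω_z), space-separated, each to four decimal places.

1.1110 -0.2593 -0.0828 0.1178 -0.8174 1.4016

o_n = [-0.6072, -0.2029, -0.3011]
J₁: ẑ×o_n = [0.2029, -0.6072, 0.0000], ω = ẑ
J2: z=[-0.9925, 0.1219, 0.0000] o=[0.0280, 0.2283, 0.0000] → [-0.0367, -0.2988, 0.5054, -0.9925, 0.1219, 0.0000]
J3: z=[-0.0591, -0.4812, 0.8746] o=[-0.3702, 0.8411, 0.3103] → [1.2073, -0.2434, -0.0523, -0.0591, -0.4812, 0.8746]
J4: z=[-0.0591, -0.4812, 0.8746] o=[-0.6696, 0.9901, 0.3720] → [1.3673, 0.0148, 0.1005, -0.0591, -0.4812, 0.8746]
J5: z=[0.9977, 0.0001, 0.0675] o=[-0.6533, 0.4489, 0.1325] → [0.0439, 0.4357, -0.6503, 0.9977, 0.0001, 0.0675]
J6: z=[-0.0560, -0.5558, 0.8294] o=[-0.3444, 0.0166, -0.1363] → [0.2736, -0.2272, -0.1338, -0.0560, -0.5558, 0.8294]
V = J·q̇ = [1.1110, -0.2593, -0.0828, 0.1178, -0.8174, 1.4016]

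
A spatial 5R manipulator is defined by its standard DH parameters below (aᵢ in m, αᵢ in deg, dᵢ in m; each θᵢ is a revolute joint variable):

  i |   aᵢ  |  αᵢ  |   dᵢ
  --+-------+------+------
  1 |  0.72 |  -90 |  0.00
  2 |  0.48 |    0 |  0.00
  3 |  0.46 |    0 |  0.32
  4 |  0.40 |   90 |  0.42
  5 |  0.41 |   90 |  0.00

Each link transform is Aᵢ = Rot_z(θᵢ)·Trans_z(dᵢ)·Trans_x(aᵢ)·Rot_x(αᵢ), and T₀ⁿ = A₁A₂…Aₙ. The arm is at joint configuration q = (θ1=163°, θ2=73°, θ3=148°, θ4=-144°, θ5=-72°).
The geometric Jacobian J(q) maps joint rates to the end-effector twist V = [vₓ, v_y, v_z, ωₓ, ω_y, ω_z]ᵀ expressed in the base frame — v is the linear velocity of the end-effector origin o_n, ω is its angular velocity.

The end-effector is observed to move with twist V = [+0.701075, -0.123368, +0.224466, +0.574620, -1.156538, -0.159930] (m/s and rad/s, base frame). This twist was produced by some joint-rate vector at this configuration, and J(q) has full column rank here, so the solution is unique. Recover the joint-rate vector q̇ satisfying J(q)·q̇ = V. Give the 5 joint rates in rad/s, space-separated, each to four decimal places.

0.0450 0.3570 -0.2430 0.8240 -0.9110

o_n = [-0.7064, -0.1501, -0.6704]
J₁: ẑ×o_n = [0.1501, -0.7064, 0.0000], ω = ẑ
J2: z=[-0.2924, -0.9563, 0.0000] o=[-0.6885, 0.2105, 0.0000] → [0.6411, -0.1960, 0.0883, -0.2924, -0.9563, 0.0000]
J3: z=[-0.2924, -0.9563, 0.0000] o=[-0.8227, 0.2515, -0.4590] → [0.2022, -0.0618, 0.2287, -0.2924, -0.9563, 0.0000]
J4: z=[-0.2924, -0.9563, 0.0000] o=[-0.5843, -0.1560, -0.1572] → [0.4908, -0.1500, -0.1185, -0.2924, -0.9563, 0.0000]
J5: z=[-0.9318, 0.2849, 0.2250] o=[-0.7932, -0.5313, -0.5470] → [-0.1209, -0.0955, -0.3799, -0.9318, 0.2849, 0.2250]
q̇ = J⁺·V = [0.0450, 0.3570, -0.2430, 0.8240, -0.9110]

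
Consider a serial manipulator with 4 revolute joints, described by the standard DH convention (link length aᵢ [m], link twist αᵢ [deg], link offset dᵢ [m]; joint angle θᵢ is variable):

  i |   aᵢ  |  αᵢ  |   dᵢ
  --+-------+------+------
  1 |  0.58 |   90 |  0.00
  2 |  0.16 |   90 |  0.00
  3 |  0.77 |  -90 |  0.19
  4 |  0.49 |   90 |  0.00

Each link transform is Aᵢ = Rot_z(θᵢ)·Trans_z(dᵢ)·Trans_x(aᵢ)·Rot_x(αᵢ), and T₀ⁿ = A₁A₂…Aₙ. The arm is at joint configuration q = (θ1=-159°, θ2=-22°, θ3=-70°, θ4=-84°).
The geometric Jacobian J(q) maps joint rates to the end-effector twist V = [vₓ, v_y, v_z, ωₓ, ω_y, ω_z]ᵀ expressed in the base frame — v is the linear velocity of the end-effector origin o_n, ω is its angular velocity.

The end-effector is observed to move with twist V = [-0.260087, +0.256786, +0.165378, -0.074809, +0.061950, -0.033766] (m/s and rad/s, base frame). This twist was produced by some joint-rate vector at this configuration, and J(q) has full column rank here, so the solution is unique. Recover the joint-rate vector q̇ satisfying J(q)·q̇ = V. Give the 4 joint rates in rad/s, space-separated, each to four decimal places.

-0.5430 0.1380 -0.4900 -0.1560

o_n = [-0.4097, -0.9839, -0.7932]
J₁: ẑ×o_n = [0.9839, -0.4097, 0.0000], ω = ẑ
J2: z=[-0.3584, 0.9336, 0.0000] o=[-0.5415, -0.2079, 0.0000] → [-0.7405, -0.2842, 0.1550, -0.3584, 0.9336, 0.0000]
J3: z=[0.3497, 0.1342, -0.9272] o=[-0.6800, -0.2610, -0.0599] → [-0.7686, 0.0058, -0.2891, 0.3497, 0.1342, -0.9272]
J4: z=[-0.9360, 0.0071, -0.3520] o=[-0.5822, -0.9985, -0.3348] → [0.0019, -0.4898, -0.0149, -0.9360, 0.0071, -0.3520]
q̇ = J⁺·V = [-0.5430, 0.1380, -0.4900, -0.1560]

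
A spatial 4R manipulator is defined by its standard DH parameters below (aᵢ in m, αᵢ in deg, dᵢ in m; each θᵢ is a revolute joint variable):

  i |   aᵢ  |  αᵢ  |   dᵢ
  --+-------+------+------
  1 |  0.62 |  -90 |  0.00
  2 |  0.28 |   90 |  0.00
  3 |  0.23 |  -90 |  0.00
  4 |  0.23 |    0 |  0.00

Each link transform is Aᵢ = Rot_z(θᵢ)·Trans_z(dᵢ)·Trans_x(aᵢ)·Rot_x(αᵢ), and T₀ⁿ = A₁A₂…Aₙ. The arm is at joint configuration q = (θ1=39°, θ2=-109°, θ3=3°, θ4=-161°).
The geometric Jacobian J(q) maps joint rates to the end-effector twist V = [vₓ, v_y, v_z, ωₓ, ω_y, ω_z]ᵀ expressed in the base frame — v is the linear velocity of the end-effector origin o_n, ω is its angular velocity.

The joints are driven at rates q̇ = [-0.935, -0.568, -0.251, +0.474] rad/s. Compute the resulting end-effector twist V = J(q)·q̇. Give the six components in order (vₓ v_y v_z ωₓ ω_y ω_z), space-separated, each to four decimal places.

0.0723 -0.4893 -0.0942 0.2503 0.0809 -0.8767

o_n = [0.3524, 0.2862, 0.2522]
J₁: ẑ×o_n = [-0.2862, 0.3524, 0.0000], ω = ẑ
J2: z=[-0.6293, 0.7771, 0.0000] o=[0.4818, 0.3902, 0.0000] → [0.1960, 0.1587, 0.1660, -0.6293, 0.7771, 0.0000]
J3: z=[-0.7348, -0.5950, -0.3256] o=[0.4110, 0.3328, 0.2647] → [-0.0077, 0.0099, -0.0006, -0.7348, -0.5950, -0.3256]
J4: z=[-0.6152, 0.7868, -0.0495] o=[0.3453, 0.2951, 0.4819] → [-0.1812, -0.1417, -0.0001, -0.6152, 0.7868, -0.0495]
V = J·q̇ = [0.0723, -0.4893, -0.0942, 0.2503, 0.0809, -0.8767]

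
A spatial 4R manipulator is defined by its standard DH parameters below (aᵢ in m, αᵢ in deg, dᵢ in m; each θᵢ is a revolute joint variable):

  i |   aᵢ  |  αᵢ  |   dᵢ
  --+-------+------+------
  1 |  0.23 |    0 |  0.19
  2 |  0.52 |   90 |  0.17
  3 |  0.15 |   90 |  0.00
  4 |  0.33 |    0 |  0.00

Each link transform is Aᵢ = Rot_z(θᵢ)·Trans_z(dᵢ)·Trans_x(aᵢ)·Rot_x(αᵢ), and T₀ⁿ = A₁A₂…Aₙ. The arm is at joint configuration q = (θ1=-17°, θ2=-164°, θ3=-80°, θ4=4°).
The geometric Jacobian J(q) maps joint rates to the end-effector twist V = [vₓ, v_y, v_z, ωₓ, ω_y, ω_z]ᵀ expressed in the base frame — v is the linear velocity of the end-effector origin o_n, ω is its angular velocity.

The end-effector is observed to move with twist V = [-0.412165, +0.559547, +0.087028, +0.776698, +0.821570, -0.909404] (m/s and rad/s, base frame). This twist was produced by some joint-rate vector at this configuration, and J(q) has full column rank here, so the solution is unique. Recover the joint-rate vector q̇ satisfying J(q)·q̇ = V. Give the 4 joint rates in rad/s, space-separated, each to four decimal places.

o_n = [-0.3828, -0.0337, -0.1119]
J₁: ẑ×o_n = [0.0337, -0.3828, 0.0000], ω = ẑ
J2: z=[0.0000, 0.0000, 1.0000] o=[0.2200, -0.0672, 0.1900] → [-0.0335, -0.6027, 0.0000, 0.0000, 0.0000, 1.0000]
J3: z=[0.0175, 0.9998, 0.0000] o=[-0.3000, -0.0582, 0.3600] → [-0.4718, 0.0082, 0.0832, 0.0175, 0.9998, 0.0000]
J4: z=[0.9847, -0.0172, -0.1736] o=[-0.3260, -0.0577, 0.2123] → [0.0097, 0.3291, 0.0227, 0.9847, -0.0172, -0.1736]
q̇ = J⁺·V = [-0.7690, -0.0060, 0.8350, 0.7740]

-0.7690 -0.0060 0.8350 0.7740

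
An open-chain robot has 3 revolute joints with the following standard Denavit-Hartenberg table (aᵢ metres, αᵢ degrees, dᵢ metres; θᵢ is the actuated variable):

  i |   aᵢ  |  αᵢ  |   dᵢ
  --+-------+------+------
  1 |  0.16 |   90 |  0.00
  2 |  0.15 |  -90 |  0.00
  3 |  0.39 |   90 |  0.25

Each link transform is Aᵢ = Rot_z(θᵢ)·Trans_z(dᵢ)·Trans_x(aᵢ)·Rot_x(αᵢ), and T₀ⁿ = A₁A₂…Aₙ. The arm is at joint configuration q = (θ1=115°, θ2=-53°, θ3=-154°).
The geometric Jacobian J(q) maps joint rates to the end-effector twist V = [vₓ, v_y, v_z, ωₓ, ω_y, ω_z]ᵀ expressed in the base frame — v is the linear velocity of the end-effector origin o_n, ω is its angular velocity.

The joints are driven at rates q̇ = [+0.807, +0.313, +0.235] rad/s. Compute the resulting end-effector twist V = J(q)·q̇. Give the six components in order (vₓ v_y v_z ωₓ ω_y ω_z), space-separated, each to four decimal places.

o_n = [0.0540, 0.2888, 0.3106]
J₁: ẑ×o_n = [-0.2888, 0.0540, 0.0000], ω = ẑ
J2: z=[0.9063, 0.4226, 0.0000] o=[-0.0676, 0.1450, 0.0000] → [0.1313, -0.2815, 0.0790, 0.9063, 0.4226, 0.0000]
J3: z=[-0.3375, 0.7238, 0.6018] o=[-0.1058, 0.2268, -0.1198] → [0.2742, 0.2414, -0.1365, -0.3375, 0.7238, 0.6018]
V = J·q̇ = [-0.1276, 0.0122, -0.0074, 0.2044, 0.3024, 0.9484]

-0.1276 0.0122 -0.0074 0.2044 0.3024 0.9484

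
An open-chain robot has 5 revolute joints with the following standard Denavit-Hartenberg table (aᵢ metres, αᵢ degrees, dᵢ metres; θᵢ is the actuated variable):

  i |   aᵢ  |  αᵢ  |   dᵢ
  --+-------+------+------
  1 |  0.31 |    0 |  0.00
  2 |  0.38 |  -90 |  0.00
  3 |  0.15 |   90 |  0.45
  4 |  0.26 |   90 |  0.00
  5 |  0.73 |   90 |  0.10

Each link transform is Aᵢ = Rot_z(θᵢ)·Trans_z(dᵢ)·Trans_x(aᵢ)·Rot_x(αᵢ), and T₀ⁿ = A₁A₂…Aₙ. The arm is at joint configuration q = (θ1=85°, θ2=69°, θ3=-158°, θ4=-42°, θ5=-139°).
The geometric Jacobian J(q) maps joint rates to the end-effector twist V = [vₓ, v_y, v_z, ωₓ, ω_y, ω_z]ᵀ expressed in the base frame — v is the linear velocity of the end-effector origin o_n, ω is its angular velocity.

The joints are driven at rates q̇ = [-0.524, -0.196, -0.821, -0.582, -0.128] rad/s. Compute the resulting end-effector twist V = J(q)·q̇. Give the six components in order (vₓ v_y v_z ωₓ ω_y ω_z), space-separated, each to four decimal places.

0.2531 0.2594 0.1924 0.1936 0.7132 -0.1483

o_n = [-0.8367, 0.0955, 0.3942]
J₁: ẑ×o_n = [-0.0955, -0.8367, 0.0000], ω = ẑ
J2: z=[0.0000, 0.0000, 1.0000] o=[0.0270, 0.3088, 0.0000] → [0.2133, -0.8638, 0.0000, 0.0000, 0.0000, 1.0000]
J3: z=[-0.4384, -0.8988, 0.0000] o=[-0.3145, 0.4754, 0.0000] → [-0.3543, 0.1728, -0.3028, -0.4384, -0.8988, 0.0000]
J4: z=[0.3367, -0.1642, -0.9272] o=[-0.3868, 0.0100, 0.0562] → [0.0238, 0.3034, -0.0451, 0.3367, -0.1642, -0.9272]
J5: z=[-0.2318, 0.9399, -0.2507] o=[-0.1495, 0.0878, 0.1286] → [0.2516, 0.2338, 0.6441, -0.2318, 0.9399, -0.2507]
V = J·q̇ = [0.2531, 0.2594, 0.1924, 0.1936, 0.7132, -0.1483]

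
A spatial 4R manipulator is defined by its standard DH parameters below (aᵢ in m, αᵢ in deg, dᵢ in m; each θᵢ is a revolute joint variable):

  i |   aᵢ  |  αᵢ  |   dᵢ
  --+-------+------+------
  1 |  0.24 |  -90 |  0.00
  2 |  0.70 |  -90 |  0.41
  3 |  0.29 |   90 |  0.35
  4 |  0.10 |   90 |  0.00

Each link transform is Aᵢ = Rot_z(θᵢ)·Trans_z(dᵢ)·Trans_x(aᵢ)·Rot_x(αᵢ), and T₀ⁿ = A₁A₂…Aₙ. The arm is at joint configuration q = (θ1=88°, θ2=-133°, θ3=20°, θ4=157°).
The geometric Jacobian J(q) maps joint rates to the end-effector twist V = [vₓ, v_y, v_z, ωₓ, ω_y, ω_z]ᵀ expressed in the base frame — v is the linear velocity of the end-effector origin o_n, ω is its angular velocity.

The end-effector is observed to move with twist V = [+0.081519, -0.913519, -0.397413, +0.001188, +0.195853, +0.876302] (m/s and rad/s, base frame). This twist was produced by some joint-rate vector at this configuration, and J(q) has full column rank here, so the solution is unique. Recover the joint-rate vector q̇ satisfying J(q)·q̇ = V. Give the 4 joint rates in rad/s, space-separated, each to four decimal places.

0.2490 -0.8880 0.5710 0.9510

o_n = [-0.3449, -0.0677, 0.9133]
J₁: ẑ×o_n = [0.0677, -0.3449, 0.0000], ω = ẑ
J2: z=[-0.9994, 0.0349, 0.0000] o=[0.0084, 0.2399, 0.0000] → [0.0319, 0.9128, 0.3197, -0.9994, 0.0349, 0.0000]
J3: z=[0.0255, 0.7309, 0.6820] o=[-0.4180, -0.2229, 0.5119] → [0.1875, 0.0397, -0.0495, 0.0255, 0.7309, 0.6820]
J4: z=[-0.9473, -0.2003, 0.2501] o=[-0.3165, -0.1563, 0.9499] → [-0.0148, -0.0418, -0.0896, -0.9473, -0.2003, 0.2501]
q̇ = J⁺·V = [0.2490, -0.8880, 0.5710, 0.9510]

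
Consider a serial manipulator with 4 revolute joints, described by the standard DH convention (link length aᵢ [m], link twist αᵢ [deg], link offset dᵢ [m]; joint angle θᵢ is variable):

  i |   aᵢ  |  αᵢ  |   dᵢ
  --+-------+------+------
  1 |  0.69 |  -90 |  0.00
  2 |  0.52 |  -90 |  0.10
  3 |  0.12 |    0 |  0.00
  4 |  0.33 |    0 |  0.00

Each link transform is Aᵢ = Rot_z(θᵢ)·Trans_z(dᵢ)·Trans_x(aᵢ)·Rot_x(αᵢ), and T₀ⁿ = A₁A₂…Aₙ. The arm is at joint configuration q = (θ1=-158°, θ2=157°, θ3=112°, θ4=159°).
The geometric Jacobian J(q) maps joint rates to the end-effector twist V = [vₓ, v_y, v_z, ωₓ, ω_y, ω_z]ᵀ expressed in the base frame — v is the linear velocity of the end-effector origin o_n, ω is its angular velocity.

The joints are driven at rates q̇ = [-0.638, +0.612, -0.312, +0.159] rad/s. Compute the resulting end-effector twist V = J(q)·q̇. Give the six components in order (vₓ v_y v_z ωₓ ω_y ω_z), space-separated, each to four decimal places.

-0.1594 0.1200 0.2770 0.1738 -0.5898 -0.7788

o_n = [-0.1100, -0.3882, -0.1879]
J₁: ẑ×o_n = [0.3882, -0.1100, 0.0000], ω = ẑ
J2: z=[0.3746, -0.9272, 0.0000] o=[-0.6398, -0.2585, 0.0000] → [0.1742, 0.0704, 0.4426, 0.3746, -0.9272, 0.0000]
J3: z=[0.3623, 0.1464, 0.9205] o=[-0.1585, -0.1719, -0.2032] → [0.2013, 0.0391, -0.0854, 0.3623, 0.1464, 0.9205]
J4: z=[0.3623, 0.1464, 0.9205] o=[-0.2385, -0.0842, -0.1856] → [0.2794, 0.1191, -0.1289, 0.3623, 0.1464, 0.9205]
V = J·q̇ = [-0.1594, 0.1200, 0.2770, 0.1738, -0.5898, -0.7788]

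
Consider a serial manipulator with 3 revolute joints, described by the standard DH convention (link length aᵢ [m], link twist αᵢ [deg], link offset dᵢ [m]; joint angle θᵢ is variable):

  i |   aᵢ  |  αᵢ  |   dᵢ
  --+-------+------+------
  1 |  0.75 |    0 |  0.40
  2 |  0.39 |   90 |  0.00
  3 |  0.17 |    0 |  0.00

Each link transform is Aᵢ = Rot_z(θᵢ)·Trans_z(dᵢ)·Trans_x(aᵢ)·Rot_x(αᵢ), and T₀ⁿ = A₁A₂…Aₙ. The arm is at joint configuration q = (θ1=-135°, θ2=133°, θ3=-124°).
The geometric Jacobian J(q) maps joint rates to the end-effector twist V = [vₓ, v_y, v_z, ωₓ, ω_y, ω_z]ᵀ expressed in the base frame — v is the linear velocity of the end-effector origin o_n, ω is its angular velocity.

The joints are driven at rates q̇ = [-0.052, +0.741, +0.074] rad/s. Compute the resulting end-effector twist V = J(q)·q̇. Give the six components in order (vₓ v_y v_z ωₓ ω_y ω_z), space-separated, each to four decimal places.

-0.0101 0.2303 -0.0070 -0.0026 -0.0740 0.6890

o_n = [-0.2356, -0.5406, 0.2591]
J₁: ẑ×o_n = [0.5406, -0.2356, 0.0000], ω = ẑ
J2: z=[0.0000, 0.0000, 1.0000] o=[-0.5303, -0.5303, 0.4000] → [0.0103, 0.2948, -0.0000, 0.0000, 0.0000, 1.0000]
J3: z=[-0.0349, -0.9994, 0.0000] o=[-0.1406, -0.5439, 0.4000] → [0.1409, -0.0049, -0.0951, -0.0349, -0.9994, 0.0000]
V = J·q̇ = [-0.0101, 0.2303, -0.0070, -0.0026, -0.0740, 0.6890]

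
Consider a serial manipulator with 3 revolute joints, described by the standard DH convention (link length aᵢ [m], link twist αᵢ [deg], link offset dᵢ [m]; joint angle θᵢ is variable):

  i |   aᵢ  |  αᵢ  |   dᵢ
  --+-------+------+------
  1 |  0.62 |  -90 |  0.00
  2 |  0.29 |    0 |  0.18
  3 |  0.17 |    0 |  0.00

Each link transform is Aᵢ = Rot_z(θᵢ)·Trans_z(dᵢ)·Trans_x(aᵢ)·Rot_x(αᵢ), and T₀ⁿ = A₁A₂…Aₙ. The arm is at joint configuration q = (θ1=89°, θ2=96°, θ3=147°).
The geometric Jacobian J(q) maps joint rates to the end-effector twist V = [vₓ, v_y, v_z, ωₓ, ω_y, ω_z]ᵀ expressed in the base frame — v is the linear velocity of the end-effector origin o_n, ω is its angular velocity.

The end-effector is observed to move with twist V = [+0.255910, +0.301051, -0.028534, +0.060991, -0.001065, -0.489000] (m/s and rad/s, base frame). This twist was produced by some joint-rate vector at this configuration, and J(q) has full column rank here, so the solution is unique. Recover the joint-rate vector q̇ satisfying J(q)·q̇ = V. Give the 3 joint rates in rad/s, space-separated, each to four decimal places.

o_n = [-0.1710, 0.5156, -0.1369]
J₁: ẑ×o_n = [-0.5156, -0.1710, 0.0000], ω = ẑ
J2: z=[-0.9998, 0.0175, 0.0000] o=[0.0108, 0.6199, 0.0000] → [-0.0024, -0.1369, 0.1075, -0.9998, 0.0175, 0.0000]
J3: z=[-0.9998, 0.0175, 0.0000] o=[-0.1697, 0.5927, -0.2884] → [0.0026, 0.1514, 0.0772, -0.9998, 0.0175, 0.0000]
q̇ = J⁺·V = [-0.4890, -0.7860, 0.7250]

-0.4890 -0.7860 0.7250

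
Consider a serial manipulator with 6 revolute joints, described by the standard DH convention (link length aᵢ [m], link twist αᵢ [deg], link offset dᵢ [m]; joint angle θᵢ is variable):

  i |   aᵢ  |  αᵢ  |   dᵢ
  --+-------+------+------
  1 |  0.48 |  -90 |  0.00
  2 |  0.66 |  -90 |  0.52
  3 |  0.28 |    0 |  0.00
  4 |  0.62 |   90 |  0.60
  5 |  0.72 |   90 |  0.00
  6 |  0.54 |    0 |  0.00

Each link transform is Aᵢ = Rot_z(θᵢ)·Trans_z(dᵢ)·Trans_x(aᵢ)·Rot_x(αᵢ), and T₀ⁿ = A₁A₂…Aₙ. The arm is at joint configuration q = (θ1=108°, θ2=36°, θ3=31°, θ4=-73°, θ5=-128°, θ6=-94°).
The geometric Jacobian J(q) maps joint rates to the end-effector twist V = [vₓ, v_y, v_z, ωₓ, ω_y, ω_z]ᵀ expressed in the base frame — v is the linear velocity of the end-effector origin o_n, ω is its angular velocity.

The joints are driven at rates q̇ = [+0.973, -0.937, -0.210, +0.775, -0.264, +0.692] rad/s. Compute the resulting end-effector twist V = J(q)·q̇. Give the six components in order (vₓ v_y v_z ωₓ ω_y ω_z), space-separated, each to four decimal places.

o_n = [-0.5932, 1.4720, -0.8786]
J₁: ẑ×o_n = [-1.4720, -0.5932, 0.0000], ω = ẑ
J2: z=[-0.9511, -0.3090, 0.0000] o=[-0.1483, 0.4565, 0.0000] → [0.2715, -0.8356, -1.1033, -0.9511, -0.3090, 0.0000]
J3: z=[0.1816, -0.5590, -0.8090] o=[-0.8079, 0.8036, -0.3879] → [0.8151, -0.0846, 0.2414, 0.1816, -0.5590, -0.8090]
J4: z=[0.1816, -0.5590, -0.8090] o=[-0.7307, 1.0329, -0.5290] → [0.5507, -0.0478, 0.1567, 0.1816, -0.5590, -0.8090]
J5: z=[-0.5395, -0.7445, 0.3933] o=[-1.1315, 0.9238, -1.2852] → [-0.5184, 0.4311, 0.1050, -0.5395, -0.7445, 0.3933]
J6: z=[0.7597, -0.6318, -0.1539] o=[-0.8701, 1.0791, -0.6326] → [0.2159, 0.1443, 0.4735, 0.7597, -0.6318, -0.1539]
V = J·q̇ = [-1.1448, 0.1726, 1.4044, 1.6619, -0.2670, 0.3056]

-1.1448 0.1726 1.4044 1.6619 -0.2670 0.3056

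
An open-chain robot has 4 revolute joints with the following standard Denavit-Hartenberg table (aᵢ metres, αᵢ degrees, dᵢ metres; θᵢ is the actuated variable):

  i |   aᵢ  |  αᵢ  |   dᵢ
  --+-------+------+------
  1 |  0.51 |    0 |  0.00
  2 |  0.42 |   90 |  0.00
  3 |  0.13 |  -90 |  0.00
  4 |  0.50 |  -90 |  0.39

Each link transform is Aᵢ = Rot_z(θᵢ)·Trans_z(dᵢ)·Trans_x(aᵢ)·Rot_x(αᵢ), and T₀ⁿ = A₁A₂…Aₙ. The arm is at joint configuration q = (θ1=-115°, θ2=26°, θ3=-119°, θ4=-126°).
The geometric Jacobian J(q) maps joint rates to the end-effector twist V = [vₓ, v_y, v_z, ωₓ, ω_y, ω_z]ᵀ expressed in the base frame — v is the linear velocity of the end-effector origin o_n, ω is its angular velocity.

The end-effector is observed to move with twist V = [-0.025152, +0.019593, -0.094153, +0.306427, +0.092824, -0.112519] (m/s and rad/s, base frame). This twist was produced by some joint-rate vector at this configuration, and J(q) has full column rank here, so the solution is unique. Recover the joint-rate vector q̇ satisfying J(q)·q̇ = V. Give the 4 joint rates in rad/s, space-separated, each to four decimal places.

o_n = [-0.6053, -1.3097, -0.0457]
J₁: ẑ×o_n = [1.3097, -0.6053, 0.0000], ω = ẑ
J2: z=[0.0000, 0.0000, 1.0000] o=[-0.2155, -0.4622, 0.0000] → [0.8475, -0.3898, 0.0000, 0.0000, 0.0000, 1.0000]
J3: z=[-0.9998, -0.0175, 0.0000] o=[-0.2082, -0.8822, 0.0000] → [0.0008, -0.0457, 0.4206, -0.9998, -0.0175, 0.0000]
J4: z=[0.0153, -0.8745, -0.4848] o=[-0.2093, -0.8191, -0.1137] → [-0.2973, 0.1910, -0.3538, 0.0153, -0.8745, -0.4848]
q̇ = J⁺·V = [0.1770, -0.3380, -0.3080, -0.1000]

0.1770 -0.3380 -0.3080 -0.1000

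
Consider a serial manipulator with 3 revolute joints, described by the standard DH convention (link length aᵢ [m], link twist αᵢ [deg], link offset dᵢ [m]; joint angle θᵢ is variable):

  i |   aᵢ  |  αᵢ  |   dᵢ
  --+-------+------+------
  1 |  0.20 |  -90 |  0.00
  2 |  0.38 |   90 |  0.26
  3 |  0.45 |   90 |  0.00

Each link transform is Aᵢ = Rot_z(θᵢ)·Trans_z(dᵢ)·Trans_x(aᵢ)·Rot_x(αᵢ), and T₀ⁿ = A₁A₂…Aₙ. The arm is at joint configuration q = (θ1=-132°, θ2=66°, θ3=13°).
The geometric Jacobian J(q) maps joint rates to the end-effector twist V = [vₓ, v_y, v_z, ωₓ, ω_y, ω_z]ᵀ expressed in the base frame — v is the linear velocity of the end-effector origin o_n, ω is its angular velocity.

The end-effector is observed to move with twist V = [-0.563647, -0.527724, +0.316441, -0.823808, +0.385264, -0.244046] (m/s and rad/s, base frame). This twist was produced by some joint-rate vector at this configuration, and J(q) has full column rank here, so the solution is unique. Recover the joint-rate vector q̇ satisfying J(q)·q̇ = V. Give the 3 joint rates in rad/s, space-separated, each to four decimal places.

-0.3620 -0.8700 0.2900

o_n = [-0.0881, -0.6377, -0.7477]
J₁: ẑ×o_n = [0.6377, -0.0881, 0.0000], ω = ẑ
J2: z=[0.7431, -0.6691, 0.0000] o=[-0.1338, -0.1486, 0.0000] → [0.5003, 0.5557, -0.3329, 0.7431, -0.6691, 0.0000]
J3: z=[-0.6113, -0.6789, 0.4067] o=[-0.0440, -0.4375, -0.3471] → [0.3534, -0.2628, 0.0925, -0.6113, -0.6789, 0.4067]
q̇ = J⁺·V = [-0.3620, -0.8700, 0.2900]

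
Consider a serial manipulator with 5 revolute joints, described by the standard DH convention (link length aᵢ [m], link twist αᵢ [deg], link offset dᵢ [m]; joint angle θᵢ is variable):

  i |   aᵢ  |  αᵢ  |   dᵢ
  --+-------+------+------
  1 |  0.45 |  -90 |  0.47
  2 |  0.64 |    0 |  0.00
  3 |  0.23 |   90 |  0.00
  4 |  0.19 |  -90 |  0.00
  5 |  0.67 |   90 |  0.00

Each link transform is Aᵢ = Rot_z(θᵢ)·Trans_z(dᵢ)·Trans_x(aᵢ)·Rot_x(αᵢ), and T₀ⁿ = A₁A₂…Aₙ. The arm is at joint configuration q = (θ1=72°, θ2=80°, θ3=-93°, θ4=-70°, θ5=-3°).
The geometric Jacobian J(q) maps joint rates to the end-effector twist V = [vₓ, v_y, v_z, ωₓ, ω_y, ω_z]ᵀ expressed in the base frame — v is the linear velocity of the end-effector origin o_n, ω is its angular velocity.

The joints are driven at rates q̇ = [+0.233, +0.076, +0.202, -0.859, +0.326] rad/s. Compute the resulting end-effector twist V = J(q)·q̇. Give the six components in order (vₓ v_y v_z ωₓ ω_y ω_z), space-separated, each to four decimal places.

-0.1215 -0.4235 -0.5158 -0.2185 0.5880 -0.5351

o_n = [1.0964, 0.7621, -0.0083]
J₁: ẑ×o_n = [-0.7621, 1.0964, 0.0000], ω = ẑ
J2: z=[-0.9511, 0.3090, 0.0000] o=[0.1391, 0.4280, 0.4700] → [-0.1478, -0.4549, -0.6136, -0.9511, 0.3090, 0.0000]
J3: z=[-0.9511, 0.3090, 0.0000] o=[0.1734, 0.5337, -0.1603] → [0.0470, 0.1446, -0.5025, -0.9511, 0.3090, 0.0000]
J4: z=[-0.0695, -0.2139, 0.9744] o=[0.2427, 0.7468, -0.1085] → [-0.0364, 0.8389, 0.1816, -0.0695, -0.2139, 0.9744]
J5: z=[-0.0423, 0.9765, 0.2114] o=[0.4320, 0.7519, -0.0939] → [0.0815, 0.1441, -0.6492, -0.0423, 0.9765, 0.2114]
V = J·q̇ = [-0.1215, -0.4235, -0.5158, -0.2185, 0.5880, -0.5351]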